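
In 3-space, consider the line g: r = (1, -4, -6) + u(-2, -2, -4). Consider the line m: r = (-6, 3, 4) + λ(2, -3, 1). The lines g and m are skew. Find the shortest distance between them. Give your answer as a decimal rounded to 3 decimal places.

8.562

Common perpendicular direction n = (-2, -2, -4) × (2, -3, 1) = (-14, -6, 10).
With w = (-6, 3, 4) − (1, -4, -6) = (-7, 7, 10), w · n = 156.
Distance = |w · n| / |n| = |156| / √332 ≈ 8.562.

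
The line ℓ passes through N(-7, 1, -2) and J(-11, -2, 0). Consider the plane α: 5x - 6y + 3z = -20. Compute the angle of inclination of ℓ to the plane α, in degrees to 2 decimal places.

A direction vector for ℓ is J − N = (-4, -3, 2).
sin θ = |n·v| / (|n||v|) = |4| / (√70 · √29) = 0.08878.
θ ≈ 5.09°.

5.09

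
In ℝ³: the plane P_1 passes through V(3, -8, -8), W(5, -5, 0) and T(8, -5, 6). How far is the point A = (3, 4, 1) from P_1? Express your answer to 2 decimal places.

VW = (2, 3, 8), VT = (5, 3, 14); a normal to P_1 is VW × VT = (18, 12, -9).
Using V: P_1 has equation 18x + 12y - 9z = 30.
n·A − d = (18)·(3) + (12)·(4) + (-9)·(1) − 30 = 63; |n| = √549.
Distance = |63| / √549 = 63/√549 ≈ 2.69.

2.69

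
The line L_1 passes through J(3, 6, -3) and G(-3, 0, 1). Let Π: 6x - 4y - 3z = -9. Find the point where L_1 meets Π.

A direction vector for L_1 is G − J = (-6, -6, 4).
Substitute r = (3, 6, -3) + t(-6, -6, 4) into the plane: 3 + (-24)t = -9, so t = 1/2.
Intersection: (3, 6, -3) + (1/2)·(-6, -6, 4) = (0, 3, -1).

(0, 3, -1)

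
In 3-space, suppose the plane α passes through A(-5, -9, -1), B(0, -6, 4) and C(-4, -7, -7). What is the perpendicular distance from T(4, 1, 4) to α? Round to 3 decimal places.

2.932

AB = (5, 3, 5), AC = (1, 2, -6); a normal to α is AB × AC = (-28, 35, 7).
Using A: α has equation -28x + 35y + 7z = -182.
n·T − d = (-28)·(4) + (35)·(1) + (7)·(4) − (-182) = 133; |n| = √2058.
Distance = |133| / √2058 = 133/√2058 ≈ 2.932.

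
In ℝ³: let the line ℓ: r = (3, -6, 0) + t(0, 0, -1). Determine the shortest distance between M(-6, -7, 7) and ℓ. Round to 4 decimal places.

9.0554

Taking (3, -6, 0) on ℓ with direction v = (0, 0, -1): w = M − (3, -6, 0) = (-9, -1, 7), and w × v = (1, -9, 0).
Distance = |w × v| / |v| = √82 / √1 ≈ 9.0554.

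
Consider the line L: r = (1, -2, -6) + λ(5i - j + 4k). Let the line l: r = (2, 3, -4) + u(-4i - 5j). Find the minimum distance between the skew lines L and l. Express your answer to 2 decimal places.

Common perpendicular direction n = (5, -1, 4) × (-4, -5, 0) = (20, -16, -29).
With w = (2, 3, -4) − (1, -2, -6) = (1, 5, 2), w · n = -118.
Distance = |w · n| / |n| = |-118| / √1497 ≈ 3.05.

3.05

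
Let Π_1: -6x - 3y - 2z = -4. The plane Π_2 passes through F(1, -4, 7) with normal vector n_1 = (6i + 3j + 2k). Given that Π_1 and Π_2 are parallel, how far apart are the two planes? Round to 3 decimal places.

0.571

Π_2: n_1·r = n_1·F gives 6x + 3y + 2z = 8.
Rescale Π_2 by 1/(-1): -6x - 3y - 2z = -8. Then distance = |-4 − (-8)| / √49 ≈ 0.571.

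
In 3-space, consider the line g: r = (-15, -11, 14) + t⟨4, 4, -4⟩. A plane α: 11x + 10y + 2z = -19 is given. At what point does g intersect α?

(-3, 1, 2)

Substitute r = (-15, -11, 14) + t(4, 4, -4) into the plane: -247 + 76t = -19, so t = 3.
Intersection: (-15, -11, 14) + 3·(4, 4, -4) = (-3, 1, 2).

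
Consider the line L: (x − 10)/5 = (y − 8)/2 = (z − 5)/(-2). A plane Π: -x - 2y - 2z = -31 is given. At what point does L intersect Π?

L has direction (5, 2, -2) through (10, 8, 5).
Substitute r = (10, 8, 5) + t(5, 2, -2) into the plane: -36 + (-5)t = -31, so t = -1.
Intersection: (10, 8, 5) + (-1)·(5, 2, -2) = (5, 6, 7).

(5, 6, 7)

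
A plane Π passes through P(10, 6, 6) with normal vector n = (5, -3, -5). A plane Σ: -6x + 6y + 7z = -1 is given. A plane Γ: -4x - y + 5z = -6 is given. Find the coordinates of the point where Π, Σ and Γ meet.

(0, 1, -1)

Π: n·r = n·P gives 5x - 3y - 5z = 2.
Solving the 3×3 linear system 5x - 3y - 5z = 2, -6x + 6y + 7z = -1, -4x - y + 5z = -6 (e.g. by elimination or Cramer's rule, determinant = 29) gives (0, 1, -1).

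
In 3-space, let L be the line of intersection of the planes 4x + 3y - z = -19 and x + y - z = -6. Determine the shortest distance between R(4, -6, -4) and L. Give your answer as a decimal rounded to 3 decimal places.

Direction of L: (4, 3, -1) × (1, 1, -1) = (-2, 3, 1).
A point on L: solving the two plane equations with x = -1 gives (-1, -5, 0).
Taking (-1, -5, 0) on L with direction v = (-2, 3, 1): w = R − (-1, -5, 0) = (5, -1, -4), and w × v = (11, 3, 13).
Distance = |w × v| / |v| = √299 / √14 ≈ 4.621.

4.621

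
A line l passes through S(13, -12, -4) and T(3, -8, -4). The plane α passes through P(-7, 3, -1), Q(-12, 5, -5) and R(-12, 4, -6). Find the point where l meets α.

(-2, -6, -4)

A direction vector for l is T − S = (-10, 4, 0).
PQ = (-5, 2, -4), PR = (-5, 1, -5); a normal to α is PQ × PR = (-6, -5, 5).
Using P: α has equation -6x - 5y + 5z = 22.
Substitute r = (13, -12, -4) + t(-10, 4, 0) into the plane: -38 + 40t = 22, so t = 3/2.
Intersection: (13, -12, -4) + (3/2)·(-10, 4, 0) = (-2, -6, -4).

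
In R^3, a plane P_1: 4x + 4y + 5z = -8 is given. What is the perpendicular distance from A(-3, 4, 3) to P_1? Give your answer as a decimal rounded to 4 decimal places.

3.5762

n·A − d = (4)·(-3) + (4)·(4) + (5)·(3) − (-8) = 27; |n| = √57.
Distance = |27| / √57 = 27/√57 ≈ 3.5762.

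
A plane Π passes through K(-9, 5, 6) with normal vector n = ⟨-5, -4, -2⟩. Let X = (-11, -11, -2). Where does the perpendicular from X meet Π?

Π: n·r = n·K gives -5x - 4y - 2z = 13.
Foot = X − λn with λ = (n·X − d)/|n|² = (103 − 13)/45 = 2.
Foot = (-11, -11, -2) − 2·(-5, -4, -2) = (-1, -3, 2).

(-1, -3, 2)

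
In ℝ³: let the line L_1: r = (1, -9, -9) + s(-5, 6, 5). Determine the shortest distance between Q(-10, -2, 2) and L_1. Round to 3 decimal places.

4.727

Taking (1, -9, -9) on L_1 with direction v = (-5, 6, 5): w = Q − (1, -9, -9) = (-11, 7, 11), and w × v = (-31, 0, -31).
Distance = |w × v| / |v| = √1922 / √86 ≈ 4.727.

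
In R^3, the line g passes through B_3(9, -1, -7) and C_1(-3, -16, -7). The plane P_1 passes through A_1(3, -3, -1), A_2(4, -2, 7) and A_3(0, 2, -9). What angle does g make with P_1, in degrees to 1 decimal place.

A direction vector for g is C_1 − B_3 = (-12, -15, 0).
A_1A_2 = (1, 1, 8), A_1A_3 = (-3, 5, -8); a normal to P_1 is A_1A_2 × A_1A_3 = (-48, -16, 8).
Using A_1: P_1 has equation -48x - 16y + 8z = -104.
sin θ = |n·v| / (|n||v|) = |816| / (√2624 · √369) = 0.82927.
θ ≈ 56.0°.

56.0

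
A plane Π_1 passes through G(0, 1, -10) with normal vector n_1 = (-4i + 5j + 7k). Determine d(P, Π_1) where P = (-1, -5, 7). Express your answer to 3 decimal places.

9.803

Π_1: n_1·r = n_1·G gives -4x + 5y + 7z = -65.
n·P − d = (-4)·(-1) + (5)·(-5) + (7)·(7) − (-65) = 93; |n| = √90.
Distance = |93| / √90 = 93/√90 ≈ 9.803.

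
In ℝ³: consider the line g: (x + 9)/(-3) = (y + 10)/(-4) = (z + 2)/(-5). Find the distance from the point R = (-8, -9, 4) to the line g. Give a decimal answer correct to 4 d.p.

g has direction (-3, -4, -5) through (-9, -10, -2).
Taking (-9, -10, -2) on g with direction v = (-3, -4, -5): w = R − (-9, -10, -2) = (1, 1, 6), and w × v = (19, -13, -1).
Distance = |w × v| / |v| = √531 / √50 ≈ 3.2588.

3.2588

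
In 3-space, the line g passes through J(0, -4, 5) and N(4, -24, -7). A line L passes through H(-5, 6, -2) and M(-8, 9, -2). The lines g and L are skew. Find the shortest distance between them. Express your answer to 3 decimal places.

7.374

A direction vector for g is N − J = (4, -20, -12).
A direction vector for L is M − H = (-3, 3, 0).
Common perpendicular direction n = (4, -20, -12) × (-3, 3, 0) = (36, 36, -48).
With w = (-5, 6, -2) − (0, -4, 5) = (-5, 10, -7), w · n = 516.
Distance = |w · n| / |n| = |516| / √4896 ≈ 7.374.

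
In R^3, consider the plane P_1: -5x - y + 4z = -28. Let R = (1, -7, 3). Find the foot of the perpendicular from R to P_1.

(6, -6, -1)

Foot = R − λn with λ = (n·R − d)/|n|² = (14 − (-28))/42 = 1.
Foot = (1, -7, 3) − 1·(-5, -1, 4) = (6, -6, -1).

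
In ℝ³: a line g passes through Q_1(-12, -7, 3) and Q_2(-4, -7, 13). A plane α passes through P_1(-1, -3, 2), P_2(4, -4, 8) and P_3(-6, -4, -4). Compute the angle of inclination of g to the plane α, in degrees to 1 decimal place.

A direction vector for g is Q_2 − Q_1 = (8, 0, 10).
P_1P_2 = (5, -1, 6), P_1P_3 = (-5, -1, -6); a normal to α is P_1P_2 × P_1P_3 = (12, 0, -10).
Using P_1: α has equation 12x - 10z = -32.
sin θ = |n·v| / (|n||v|) = |-4| / (√244 · √164) = 0.02000.
θ ≈ 1.1°.

1.1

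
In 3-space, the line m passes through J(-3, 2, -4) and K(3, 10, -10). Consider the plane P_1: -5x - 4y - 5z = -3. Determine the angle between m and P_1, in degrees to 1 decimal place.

A direction vector for m is K − J = (6, 8, -6).
sin θ = |n·v| / (|n||v|) = |-32| / (√66 · √136) = 0.33776.
θ ≈ 19.7°.

19.7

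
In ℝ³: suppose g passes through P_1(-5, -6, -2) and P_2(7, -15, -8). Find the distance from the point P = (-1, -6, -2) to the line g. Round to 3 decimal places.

2.678

A direction vector for g is P_2 − P_1 = (12, -9, -6).
Taking (-5, -6, -2) on g with direction v = (12, -9, -6): w = P − (-5, -6, -2) = (4, 0, 0), and w × v = (0, 24, -36).
Distance = |w × v| / |v| = √1872 / √261 ≈ 2.678.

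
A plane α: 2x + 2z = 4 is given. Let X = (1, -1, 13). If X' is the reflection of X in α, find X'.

(-11, -1, 1)

λ = (n·X − d)/|n|² = (28 − 4)/8 = 3.
Reflection = X − 2λn = (1, -1, 13) − 6·(2, 0, 2) = (-11, -1, 1).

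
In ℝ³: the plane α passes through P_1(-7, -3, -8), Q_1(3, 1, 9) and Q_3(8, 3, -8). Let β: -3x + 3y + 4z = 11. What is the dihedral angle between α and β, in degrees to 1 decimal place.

48.0

P_1Q_1 = (10, 4, 17), P_1Q_3 = (15, 6, 0); a normal to α is P_1Q_1 × P_1Q_3 = (-102, 255, 0).
Using P_1: α has equation -102x + 255y = -51.
cos θ = |n₁·n₂| / (|n₁||n₂|) = |1071| / (√75429 · √34).
θ = arccos(0.66878) ≈ 48.0°.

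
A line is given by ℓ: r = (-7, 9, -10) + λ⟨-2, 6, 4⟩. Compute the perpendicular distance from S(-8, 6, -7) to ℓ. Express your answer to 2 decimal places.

Taking (-7, 9, -10) on ℓ with direction v = (-2, 6, 4): w = S − (-7, 9, -10) = (-1, -3, 3), and w × v = (-30, -2, -12).
Distance = |w × v| / |v| = √1048 / √56 ≈ 4.33.

4.33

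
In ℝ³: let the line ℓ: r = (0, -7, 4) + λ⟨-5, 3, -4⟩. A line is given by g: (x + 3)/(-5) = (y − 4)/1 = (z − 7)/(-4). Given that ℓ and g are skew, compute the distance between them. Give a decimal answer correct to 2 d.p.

4.22

g has direction (-5, 1, -4) through (-3, 4, 7).
Common perpendicular direction n = (-5, 3, -4) × (-5, 1, -4) = (-8, 0, 10).
With w = (-3, 4, 7) − (0, -7, 4) = (-3, 11, 3), w · n = 54.
Distance = |w · n| / |n| = |54| / √164 ≈ 4.22.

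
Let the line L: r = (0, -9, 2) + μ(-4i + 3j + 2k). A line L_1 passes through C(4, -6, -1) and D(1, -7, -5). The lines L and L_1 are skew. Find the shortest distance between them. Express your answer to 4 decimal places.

5.2841

A direction vector for L_1 is D − C = (-3, -1, -4).
Common perpendicular direction n = (-4, 3, 2) × (-3, -1, -4) = (-10, -22, 13).
With w = (4, -6, -1) − (0, -9, 2) = (4, 3, -3), w · n = -145.
Distance = |w · n| / |n| = |-145| / √753 ≈ 5.2841.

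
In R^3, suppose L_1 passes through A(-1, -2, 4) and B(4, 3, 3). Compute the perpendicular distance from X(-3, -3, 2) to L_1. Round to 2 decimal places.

2.38

A direction vector for L_1 is B − A = (5, 5, -1).
Taking (-1, -2, 4) on L_1 with direction v = (5, 5, -1): w = X − (-1, -2, 4) = (-2, -1, -2), and w × v = (11, -12, -5).
Distance = |w × v| / |v| = √290 / √51 ≈ 2.38.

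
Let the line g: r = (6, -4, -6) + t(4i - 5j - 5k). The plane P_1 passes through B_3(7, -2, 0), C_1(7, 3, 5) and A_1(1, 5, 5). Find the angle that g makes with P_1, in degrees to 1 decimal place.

6.5

B_3C_1 = (0, 5, 5), B_3A_1 = (-6, 7, 5); a normal to P_1 is B_3C_1 × B_3A_1 = (-10, -30, 30).
Using B_3: P_1 has equation -10x - 30y + 30z = -10.
sin θ = |n·v| / (|n||v|) = |-40| / (√1900 · √66) = 0.11296.
θ ≈ 6.5°.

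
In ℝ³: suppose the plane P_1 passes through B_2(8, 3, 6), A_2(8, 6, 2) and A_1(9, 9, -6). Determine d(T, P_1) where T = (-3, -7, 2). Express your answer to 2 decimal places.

14.15

B_2A_2 = (0, 3, -4), B_2A_1 = (1, 6, -12); a normal to P_1 is B_2A_2 × B_2A_1 = (-12, -4, -3).
Using B_2: P_1 has equation -12x - 4y - 3z = -126.
n·T − d = (-12)·(-3) + (-4)·(-7) + (-3)·(2) − (-126) = 184; |n| = √169.
Distance = |184| / √169 = 184/√169 ≈ 14.15.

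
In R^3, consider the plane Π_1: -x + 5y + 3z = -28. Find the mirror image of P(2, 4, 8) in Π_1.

λ = (n·P − d)/|n|² = (42 − (-28))/35 = 2.
Reflection = P − 2λn = (2, 4, 8) − 4·(-1, 5, 3) = (6, -16, -4).

(6, -16, -4)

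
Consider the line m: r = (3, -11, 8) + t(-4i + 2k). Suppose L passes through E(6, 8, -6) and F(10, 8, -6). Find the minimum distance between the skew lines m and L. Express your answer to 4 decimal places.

A direction vector for L is F − E = (4, 0, 0).
Common perpendicular direction n = (-4, 0, 2) × (4, 0, 0) = (0, 8, 0).
With w = (6, 8, -6) − (3, -11, 8) = (3, 19, -14), w · n = 152.
Distance = |w · n| / |n| = |152| / √64 ≈ 19.0000.

19.0000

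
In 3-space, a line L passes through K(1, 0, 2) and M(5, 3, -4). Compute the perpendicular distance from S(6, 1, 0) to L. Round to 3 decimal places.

3.149

A direction vector for L is M − K = (4, 3, -6).
Taking (1, 0, 2) on L with direction v = (4, 3, -6): w = S − (1, 0, 2) = (5, 1, -2), and w × v = (0, 22, 11).
Distance = |w × v| / |v| = √605 / √61 ≈ 3.149.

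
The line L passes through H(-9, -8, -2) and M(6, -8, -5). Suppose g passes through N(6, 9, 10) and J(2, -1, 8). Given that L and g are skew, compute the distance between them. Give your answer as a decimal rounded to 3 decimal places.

A direction vector for L is M − H = (15, 0, -3).
A direction vector for g is J − N = (-4, -10, -2).
Common perpendicular direction n = (15, 0, -3) × (-4, -10, -2) = (-30, 42, -150).
With w = (6, 9, 10) − (-9, -8, -2) = (15, 17, 12), w · n = -1536.
Distance = |w · n| / |n| = |-1536| / √25164 ≈ 9.683.

9.683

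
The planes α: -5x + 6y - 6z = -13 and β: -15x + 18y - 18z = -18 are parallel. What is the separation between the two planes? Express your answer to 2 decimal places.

0.71

Rescale β by 1/3: -5x + 6y - 6z = -6. Then distance = |-13 − (-6)| / √97 ≈ 0.71.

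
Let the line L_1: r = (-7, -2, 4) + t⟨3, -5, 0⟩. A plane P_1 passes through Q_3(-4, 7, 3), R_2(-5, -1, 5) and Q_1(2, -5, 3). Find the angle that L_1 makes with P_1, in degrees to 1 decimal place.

Q_3R_2 = (-1, -8, 2), Q_3Q_1 = (6, -12, 0); a normal to P_1 is Q_3R_2 × Q_3Q_1 = (24, 12, 60).
Using Q_3: P_1 has equation 24x + 12y + 60z = 168.
sin θ = |n·v| / (|n||v|) = |12| / (√4320 · √34) = 0.03131.
θ ≈ 1.8°.

1.8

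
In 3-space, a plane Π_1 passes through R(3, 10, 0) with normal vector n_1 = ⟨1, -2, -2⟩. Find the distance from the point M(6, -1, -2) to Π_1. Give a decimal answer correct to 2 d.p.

Π_1: n_1·r = n_1·R gives x - 2y - 2z = -17.
n·M − d = (1)·(6) + (-2)·(-1) + (-2)·(-2) − (-17) = 29; |n| = √9.
Distance = |29| / √9 = 29/√9 ≈ 9.67.

9.67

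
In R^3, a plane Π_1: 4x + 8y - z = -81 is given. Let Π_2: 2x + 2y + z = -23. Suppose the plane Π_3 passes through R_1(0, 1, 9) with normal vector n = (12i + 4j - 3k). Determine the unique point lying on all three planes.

(1, -11, -3)

Π_3: n·r = n·R_1 gives 12x + 4y - 3z = -23.
Solving the 3×3 linear system 4x + 8y - z = -81, 2x + 2y + z = -23, 12x + 4y - 3z = -23 (e.g. by elimination or Cramer's rule, determinant = 120) gives (1, -11, -3).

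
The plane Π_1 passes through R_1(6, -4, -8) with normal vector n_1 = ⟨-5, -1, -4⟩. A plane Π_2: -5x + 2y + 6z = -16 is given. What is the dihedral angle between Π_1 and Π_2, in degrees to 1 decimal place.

88.9

Π_1: n_1·r = n_1·R_1 gives -5x - y - 4z = 6.
cos θ = |n₁·n₂| / (|n₁||n₂|) = |-1| / (√42 · √65).
θ = arccos(0.01914) ≈ 88.9°.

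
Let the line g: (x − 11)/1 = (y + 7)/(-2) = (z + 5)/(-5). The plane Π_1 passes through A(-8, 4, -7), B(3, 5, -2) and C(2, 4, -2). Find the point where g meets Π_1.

(9, -3, 5)

g has direction (1, -2, -5) through (11, -7, -5).
AB = (11, 1, 5), AC = (10, 0, 5); a normal to Π_1 is AB × AC = (5, -5, -10).
Using A: Π_1 has equation 5x - 5y - 10z = 10.
Substitute r = (11, -7, -5) + t(1, -2, -5) into the plane: 140 + 65t = 10, so t = -2.
Intersection: (11, -7, -5) + (-2)·(1, -2, -5) = (9, -3, 5).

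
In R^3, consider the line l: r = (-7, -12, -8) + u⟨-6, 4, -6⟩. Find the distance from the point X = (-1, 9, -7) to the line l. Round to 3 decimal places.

21.400

Taking (-7, -12, -8) on l with direction v = (-6, 4, -6): w = X − (-7, -12, -8) = (6, 21, 1), and w × v = (-130, 30, 150).
Distance = |w × v| / |v| = √40300 / √88 ≈ 21.400.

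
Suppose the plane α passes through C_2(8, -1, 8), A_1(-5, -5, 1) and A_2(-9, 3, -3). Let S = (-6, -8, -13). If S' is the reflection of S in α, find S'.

C_2A_1 = (-13, -4, -7), C_2A_2 = (-17, 4, -11); a normal to α is C_2A_1 × C_2A_2 = (72, -24, -120).
Using C_2: α has equation 72x - 24y - 120z = -360.
λ = (n·S − d)/|n|² = (1320 − (-360))/20160 = 1/12.
Reflection = S − 2λn = (-6, -8, -13) − (1/6)·(72, -24, -120) = (-18, -4, 7).

(-18, -4, 7)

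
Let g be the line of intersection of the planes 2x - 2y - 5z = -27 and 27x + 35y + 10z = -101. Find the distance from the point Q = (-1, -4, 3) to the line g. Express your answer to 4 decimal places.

3.1334

Direction of g: (2, -2, -5) × (27, 35, 10) = (155, -155, 124).
A point on g: solving the two plane equations with x = -3 gives (-3, -2, 5).
Taking (-3, -2, 5) on g with direction v = (155, -155, 124): w = Q − (-3, -2, 5) = (2, -2, -2), and w × v = (-558, -558, 0).
Distance = |w × v| / |v| = √622728 / √63426 ≈ 3.1334.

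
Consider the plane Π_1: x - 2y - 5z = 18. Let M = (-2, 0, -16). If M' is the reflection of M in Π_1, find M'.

(-6, 8, 4)

λ = (n·M − d)/|n|² = (78 − 18)/30 = 2.
Reflection = M − 2λn = (-2, 0, -16) − 4·(1, -2, -5) = (-6, 8, 4).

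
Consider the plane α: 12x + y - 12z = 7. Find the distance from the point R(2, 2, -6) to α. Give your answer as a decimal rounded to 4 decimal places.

5.3529

n·R − d = (12)·(2) + (1)·(2) + (-12)·(-6) − 7 = 91; |n| = √289.
Distance = |91| / √289 = 91/√289 ≈ 5.3529.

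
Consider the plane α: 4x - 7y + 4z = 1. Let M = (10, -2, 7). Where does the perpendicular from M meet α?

(6, 5, 3)

Foot = M − λn with λ = (n·M − d)/|n|² = (82 − 1)/81 = 1.
Foot = (10, -2, 7) − 1·(4, -7, 4) = (6, 5, 3).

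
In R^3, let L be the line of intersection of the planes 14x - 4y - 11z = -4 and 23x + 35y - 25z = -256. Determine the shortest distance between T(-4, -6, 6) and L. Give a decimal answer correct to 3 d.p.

5.394

Direction of L: (14, -4, -11) × (23, 35, -25) = (485, 97, 582).
A point on L: solving the two plane equations with x = 3 gives (3, -5, 6).
Taking (3, -5, 6) on L with direction v = (485, 97, 582): w = T − (3, -5, 6) = (-7, -1, 0), and w × v = (-582, 4074, -194).
Distance = |w × v| / |v| = √16973836 / √583358 ≈ 5.394.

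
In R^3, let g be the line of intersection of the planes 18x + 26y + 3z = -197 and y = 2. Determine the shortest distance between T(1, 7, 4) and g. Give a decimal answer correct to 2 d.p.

Direction of g: (18, 26, 3) × (0, 1, 0) = (-3, 0, 18).
A point on g: solving the two plane equations with x = -12 gives (-12, 2, -11).
Taking (-12, 2, -11) on g with direction v = (-3, 0, 18): w = T − (-12, 2, -11) = (13, 5, 15), and w × v = (90, -279, 15).
Distance = |w × v| / |v| = √86166 / √333 ≈ 16.09.

16.09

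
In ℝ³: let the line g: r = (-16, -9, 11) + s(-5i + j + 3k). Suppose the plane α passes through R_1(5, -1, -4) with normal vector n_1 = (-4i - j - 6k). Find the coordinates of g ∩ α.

(-6, -11, 5)

α: n_1·r = n_1·R_1 gives -4x - y - 6z = 5.
Substitute r = (-16, -9, 11) + t(-5, 1, 3) into the plane: 7 + 1t = 5, so t = -2.
Intersection: (-16, -9, 11) + (-2)·(-5, 1, 3) = (-6, -11, 5).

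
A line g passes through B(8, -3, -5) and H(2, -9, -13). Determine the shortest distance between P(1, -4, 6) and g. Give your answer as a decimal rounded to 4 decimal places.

12.6188

A direction vector for g is H − B = (-6, -6, -8).
Taking (8, -3, -5) on g with direction v = (-6, -6, -8): w = P − (8, -3, -5) = (-7, -1, 11), and w × v = (74, -122, 36).
Distance = |w × v| / |v| = √21656 / √136 ≈ 12.6188.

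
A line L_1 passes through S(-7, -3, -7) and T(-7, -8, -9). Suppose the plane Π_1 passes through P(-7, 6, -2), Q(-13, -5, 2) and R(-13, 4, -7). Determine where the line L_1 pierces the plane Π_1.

A direction vector for L_1 is T − S = (0, -5, -2).
PQ = (-6, -11, 4), PR = (-6, -2, -5); a normal to Π_1 is PQ × PR = (63, -54, -54).
Using P: Π_1 has equation 63x - 54y - 54z = -657.
Substitute r = (-7, -3, -7) + t(0, -5, -2) into the plane: 99 + 378t = -657, so t = -2.
Intersection: (-7, -3, -7) + (-2)·(0, -5, -2) = (-7, 7, -3).

(-7, 7, -3)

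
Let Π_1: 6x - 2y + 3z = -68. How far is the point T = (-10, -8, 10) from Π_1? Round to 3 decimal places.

n·T − d = (6)·(-10) + (-2)·(-8) + (3)·(10) − (-68) = 54; |n| = √49.
Distance = |54| / √49 = 54/√49 ≈ 7.714.

7.714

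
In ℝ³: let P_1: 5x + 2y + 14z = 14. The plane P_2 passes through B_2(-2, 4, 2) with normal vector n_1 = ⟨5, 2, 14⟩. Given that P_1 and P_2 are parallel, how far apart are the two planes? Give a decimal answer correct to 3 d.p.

P_2: n_1·r = n_1·B_2 gives 5x + 2y + 14z = 26.
Same normal n = (5, 2, 14) with |n| = √225; distance = |14 − 26| / |n| = 12/√225 ≈ 0.800.

0.800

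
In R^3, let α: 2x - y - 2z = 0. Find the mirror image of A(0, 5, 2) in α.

λ = (n·A − d)/|n|² = (-9 − 0)/9 = -1.
Reflection = A − 2λn = (0, 5, 2) − (-2)·(2, -1, -2) = (4, 3, -2).

(4, 3, -2)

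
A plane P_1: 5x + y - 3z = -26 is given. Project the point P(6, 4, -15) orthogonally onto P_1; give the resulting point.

Foot = P − λn with λ = (n·P − d)/|n|² = (79 − (-26))/35 = 3.
Foot = (6, 4, -15) − 3·(5, 1, -3) = (-9, 1, -6).

(-9, 1, -6)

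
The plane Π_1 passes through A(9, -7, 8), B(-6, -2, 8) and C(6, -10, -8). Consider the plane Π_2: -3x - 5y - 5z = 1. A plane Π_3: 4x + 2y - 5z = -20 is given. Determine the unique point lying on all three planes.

(3, -6, 4)

AB = (-15, 5, 0), AC = (-3, -3, -16); a normal to Π_1 is AB × AC = (-80, -240, 60).
Using A: Π_1 has equation -80x - 240y + 60z = 1440.
Solving the 3×3 linear system -80x - 240y + 60z = 1440, -3x - 5y - 5z = 1, 4x + 2y - 5z = -20 (e.g. by elimination or Cramer's rule, determinant = 6440) gives (3, -6, 4).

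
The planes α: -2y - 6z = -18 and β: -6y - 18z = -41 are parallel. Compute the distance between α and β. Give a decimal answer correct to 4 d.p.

Rescale β by 1/3: -2y - 6z = -41/3. Then distance = |-18 − (-41/3)| / √40 ≈ 0.6852.

0.6852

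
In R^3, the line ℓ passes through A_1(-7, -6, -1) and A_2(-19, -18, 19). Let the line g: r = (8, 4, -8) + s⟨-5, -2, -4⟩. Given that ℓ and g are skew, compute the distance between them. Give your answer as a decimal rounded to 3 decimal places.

0.523

A direction vector for ℓ is A_2 − A_1 = (-12, -12, 20).
Common perpendicular direction n = (-12, -12, 20) × (-5, -2, -4) = (88, -148, -36).
With w = (8, 4, -8) − (-7, -6, -1) = (15, 10, -7), w · n = 92.
Distance = |w · n| / |n| = |92| / √30944 ≈ 0.523.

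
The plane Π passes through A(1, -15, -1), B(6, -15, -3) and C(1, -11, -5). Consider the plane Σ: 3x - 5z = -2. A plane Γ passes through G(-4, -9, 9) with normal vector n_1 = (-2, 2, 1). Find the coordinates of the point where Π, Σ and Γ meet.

(-9, -7, -5)

AB = (5, 0, -2), AC = (0, 4, -4); a normal to Π is AB × AC = (8, 20, 20).
Using A: Π has equation 8x + 20y + 20z = -312.
Γ: n_1·r = n_1·G gives -2x + 2y + z = -1.
Solving the 3×3 linear system 8x + 20y + 20z = -312, 3x - 5z = -2, -2x + 2y + z = -1 (e.g. by elimination or Cramer's rule, determinant = 340) gives (-9, -7, -5).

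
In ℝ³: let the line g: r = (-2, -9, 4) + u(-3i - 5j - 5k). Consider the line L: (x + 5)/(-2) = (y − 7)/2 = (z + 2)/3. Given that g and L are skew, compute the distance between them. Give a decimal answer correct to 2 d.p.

16.38

L has direction (-2, 2, 3) through (-5, 7, -2).
Common perpendicular direction n = (-3, -5, -5) × (-2, 2, 3) = (-5, 19, -16).
With w = (-5, 7, -2) − (-2, -9, 4) = (-3, 16, -6), w · n = 415.
Distance = |w · n| / |n| = |415| / √642 ≈ 16.38.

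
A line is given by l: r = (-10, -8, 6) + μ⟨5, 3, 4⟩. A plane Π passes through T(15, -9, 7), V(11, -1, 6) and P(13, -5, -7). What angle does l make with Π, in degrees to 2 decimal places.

TV = (-4, 8, -1), TP = (-2, 4, -14); a normal to Π is TV × TP = (-108, -54, 0).
Using T: Π has equation -108x - 54y = -1134.
sin θ = |n·v| / (|n||v|) = |-702| / (√14580 · √50) = 0.82219.
θ ≈ 55.30°.

55.30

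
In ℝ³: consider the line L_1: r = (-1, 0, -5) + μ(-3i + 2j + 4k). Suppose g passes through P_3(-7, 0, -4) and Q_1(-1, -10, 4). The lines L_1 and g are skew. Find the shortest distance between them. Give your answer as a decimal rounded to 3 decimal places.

4.189

A direction vector for g is Q_1 − P_3 = (6, -10, 8).
Common perpendicular direction n = (-3, 2, 4) × (6, -10, 8) = (56, 48, 18).
With w = (-7, 0, -4) − (-1, 0, -5) = (-6, 0, 1), w · n = -318.
Distance = |w · n| / |n| = |-318| / √5764 ≈ 4.189.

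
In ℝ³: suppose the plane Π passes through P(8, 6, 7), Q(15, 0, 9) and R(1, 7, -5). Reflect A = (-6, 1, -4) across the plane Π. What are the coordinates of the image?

(6, 13, -10)

PQ = (7, -6, 2), PR = (-7, 1, -12); a normal to Π is PQ × PR = (70, 70, -35).
Using P: Π has equation 70x + 70y - 35z = 735.
λ = (n·A − d)/|n|² = (-210 − 735)/11025 = -3/35.
Reflection = A − 2λn = (-6, 1, -4) − (-6/35)·(70, 70, -35) = (6, 13, -10).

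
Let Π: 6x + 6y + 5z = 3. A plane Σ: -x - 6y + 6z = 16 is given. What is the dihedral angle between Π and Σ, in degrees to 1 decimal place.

81.8

cos θ = |n₁·n₂| / (|n₁||n₂|) = |-12| / (√97 · √73).
θ = arccos(0.14260) ≈ 81.8°.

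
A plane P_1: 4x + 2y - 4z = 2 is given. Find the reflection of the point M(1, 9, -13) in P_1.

(-15, 1, 3)

λ = (n·M − d)/|n|² = (74 − 2)/36 = 2.
Reflection = M − 2λn = (1, 9, -13) − 4·(4, 2, -4) = (-15, 1, 3).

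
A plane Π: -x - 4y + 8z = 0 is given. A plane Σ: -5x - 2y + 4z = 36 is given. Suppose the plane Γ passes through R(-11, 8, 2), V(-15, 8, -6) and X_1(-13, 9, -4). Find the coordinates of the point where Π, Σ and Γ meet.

RV = (-4, 0, -8), RX_1 = (-2, 1, -6); a normal to Γ is RV × RX_1 = (8, -8, -4).
Using R: Γ has equation 8x - 8y - 4z = -160.
Solving the 3×3 linear system -x - 4y + 8z = 0, -5x - 2y + 4z = 36, 8x - 8y - 4z = -160 (e.g. by elimination or Cramer's rule, determinant = 360) gives (-8, 10, 4).

(-8, 10, 4)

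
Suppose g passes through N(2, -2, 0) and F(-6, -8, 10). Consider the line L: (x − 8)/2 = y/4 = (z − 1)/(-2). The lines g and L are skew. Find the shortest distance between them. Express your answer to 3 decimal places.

A direction vector for g is F − N = (-8, -6, 10).
L has direction (2, 4, -2) through (8, 0, 1).
Common perpendicular direction n = (-8, -6, 10) × (2, 4, -2) = (-28, 4, -20).
With w = (8, 0, 1) − (2, -2, 0) = (6, 2, 1), w · n = -180.
Distance = |w · n| / |n| = |-180| / √1200 ≈ 5.196.

5.196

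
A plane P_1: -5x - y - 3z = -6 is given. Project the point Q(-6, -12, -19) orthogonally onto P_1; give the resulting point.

Foot = Q − λn with λ = (n·Q − d)/|n|² = (99 − (-6))/35 = 3.
Foot = (-6, -12, -19) − 3·(-5, -1, -3) = (9, -9, -10).

(9, -9, -10)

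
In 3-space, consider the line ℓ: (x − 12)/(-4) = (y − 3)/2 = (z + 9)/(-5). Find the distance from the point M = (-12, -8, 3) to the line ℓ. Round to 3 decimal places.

28.925

ℓ has direction (-4, 2, -5) through (12, 3, -9).
Taking (12, 3, -9) on ℓ with direction v = (-4, 2, -5): w = M − (12, 3, -9) = (-24, -11, 12), and w × v = (31, -168, -92).
Distance = |w × v| / |v| = √37649 / √45 ≈ 28.925.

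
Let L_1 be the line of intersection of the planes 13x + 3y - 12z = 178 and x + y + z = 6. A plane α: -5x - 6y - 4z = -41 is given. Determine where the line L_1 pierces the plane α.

Direction of L_1: (13, 3, -12) × (1, 1, 1) = (15, -25, 10).
A point on L_1: solving the two plane equations with x = 10 gives (10, 0, -4).
Substitute r = (10, 0, -4) + t(15, -25, 10) into the plane: -34 + 35t = -41, so t = -1/5.
Intersection: (10, 0, -4) + (-1/5)·(15, -25, 10) = (7, 5, -6).

(7, 5, -6)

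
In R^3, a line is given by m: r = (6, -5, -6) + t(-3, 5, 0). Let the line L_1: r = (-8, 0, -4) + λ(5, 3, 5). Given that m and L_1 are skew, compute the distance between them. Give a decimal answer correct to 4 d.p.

7.6582

Common perpendicular direction n = (-3, 5, 0) × (5, 3, 5) = (25, 15, -34).
With w = (-8, 0, -4) − (6, -5, -6) = (-14, 5, 2), w · n = -343.
Distance = |w · n| / |n| = |-343| / √2006 ≈ 7.6582.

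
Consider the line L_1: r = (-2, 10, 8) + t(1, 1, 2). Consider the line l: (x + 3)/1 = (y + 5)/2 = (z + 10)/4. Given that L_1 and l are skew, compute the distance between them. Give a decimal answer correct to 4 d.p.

5.3666

l has direction (1, 2, 4) through (-3, -5, -10).
Common perpendicular direction n = (1, 1, 2) × (1, 2, 4) = (0, -2, 1).
With w = (-3, -5, -10) − (-2, 10, 8) = (-1, -15, -18), w · n = 12.
Distance = |w · n| / |n| = |12| / √5 ≈ 5.3666.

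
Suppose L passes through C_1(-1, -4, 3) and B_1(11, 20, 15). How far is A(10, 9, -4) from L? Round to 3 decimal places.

13.748

A direction vector for L is B_1 − C_1 = (12, 24, 12).
Taking (-1, -4, 3) on L with direction v = (12, 24, 12): w = A − (-1, -4, 3) = (11, 13, -7), and w × v = (324, -216, 108).
Distance = |w × v| / |v| = √163296 / √864 ≈ 13.748.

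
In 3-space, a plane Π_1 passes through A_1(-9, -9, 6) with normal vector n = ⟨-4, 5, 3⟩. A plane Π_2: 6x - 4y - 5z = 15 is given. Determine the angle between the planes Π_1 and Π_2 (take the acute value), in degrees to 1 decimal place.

Π_1: n·r = n·A_1 gives -4x + 5y + 3z = 9.
cos θ = |n₁·n₂| / (|n₁||n₂|) = |-59| / (√50 · √77).
θ = arccos(0.95087) ≈ 18.0°.

18.0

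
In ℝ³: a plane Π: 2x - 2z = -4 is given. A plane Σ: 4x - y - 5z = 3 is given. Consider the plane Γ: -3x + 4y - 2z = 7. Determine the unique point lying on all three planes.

Solving the 3×3 linear system 2x - 2z = -4, 4x - y - 5z = 3, -3x + 4y - 2z = 7 (e.g. by elimination or Cramer's rule, determinant = 18) gives (-7, -6, -5).

(-7, -6, -5)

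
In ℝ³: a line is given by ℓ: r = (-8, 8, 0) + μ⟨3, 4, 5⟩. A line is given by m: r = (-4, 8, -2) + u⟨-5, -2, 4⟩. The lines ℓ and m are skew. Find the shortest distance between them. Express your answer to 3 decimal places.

Common perpendicular direction n = (3, 4, 5) × (-5, -2, 4) = (26, -37, 14).
With w = (-4, 8, -2) − (-8, 8, 0) = (4, 0, -2), w · n = 76.
Distance = |w · n| / |n| = |76| / √2241 ≈ 1.605.

1.605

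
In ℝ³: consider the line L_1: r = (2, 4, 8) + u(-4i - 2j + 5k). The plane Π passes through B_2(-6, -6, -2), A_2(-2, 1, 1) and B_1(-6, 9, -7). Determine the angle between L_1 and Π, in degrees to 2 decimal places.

B_2A_2 = (4, 7, 3), B_2B_1 = (0, 15, -5); a normal to Π is B_2A_2 × B_2B_1 = (-80, 20, 60).
Using B_2: Π has equation -80x + 20y + 60z = 240.
sin θ = |n·v| / (|n||v|) = |580| / (√10400 · √45) = 0.84782.
θ ≈ 57.98°.

57.98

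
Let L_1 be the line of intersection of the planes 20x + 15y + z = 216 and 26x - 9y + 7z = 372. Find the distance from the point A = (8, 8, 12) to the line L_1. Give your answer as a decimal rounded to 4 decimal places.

8.9608

Direction of L_1: (20, 15, 1) × (26, -9, 7) = (114, -114, -570).
A point on L_1: solving the two plane equations with x = 11 gives (11, -1, 11).
Taking (11, -1, 11) on L_1 with direction v = (114, -114, -570): w = A − (11, -1, 11) = (-3, 9, 1), and w × v = (-5016, -1596, -684).
Distance = |w × v| / |v| = √28175328 / √350892 ≈ 8.9608.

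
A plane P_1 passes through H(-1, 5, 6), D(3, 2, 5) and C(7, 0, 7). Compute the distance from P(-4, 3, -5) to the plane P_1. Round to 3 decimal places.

HD = (4, -3, -1), HC = (8, -5, 1); a normal to P_1 is HD × HC = (-8, -12, 4).
Using H: P_1 has equation -8x - 12y + 4z = -28.
n·P − d = (-8)·(-4) + (-12)·(3) + (4)·(-5) − (-28) = 4; |n| = √224.
Distance = |4| / √224 = 4/√224 ≈ 0.267.

0.267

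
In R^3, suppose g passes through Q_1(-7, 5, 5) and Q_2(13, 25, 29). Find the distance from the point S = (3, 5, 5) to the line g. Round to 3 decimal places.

A direction vector for g is Q_2 − Q_1 = (20, 20, 24).
Taking (-7, 5, 5) on g with direction v = (20, 20, 24): w = S − (-7, 5, 5) = (10, 0, 0), and w × v = (0, -240, 200).
Distance = |w × v| / |v| = √97600 / √1376 ≈ 8.422.

8.422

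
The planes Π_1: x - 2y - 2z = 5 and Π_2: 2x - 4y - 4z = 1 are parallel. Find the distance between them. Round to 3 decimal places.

Rescale Π_2 by 1/2: x - 2y - 2z = 1/2. Then distance = |5 − (1/2)| / √9 ≈ 1.500.

1.500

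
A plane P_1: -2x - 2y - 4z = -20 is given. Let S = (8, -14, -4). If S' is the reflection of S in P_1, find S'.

λ = (n·S − d)/|n|² = (28 − (-20))/24 = 2.
Reflection = S − 2λn = (8, -14, -4) − 4·(-2, -2, -4) = (16, -6, 12).

(16, -6, 12)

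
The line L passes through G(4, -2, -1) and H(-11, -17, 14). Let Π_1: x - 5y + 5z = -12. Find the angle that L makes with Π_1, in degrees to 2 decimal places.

A direction vector for L is H − G = (-15, -15, 15).
sin θ = |n·v| / (|n||v|) = |135| / (√51 · √675) = 0.72761.
θ ≈ 46.69°.

46.69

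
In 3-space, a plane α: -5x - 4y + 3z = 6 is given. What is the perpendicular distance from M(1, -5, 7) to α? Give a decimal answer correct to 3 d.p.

n·M − d = (-5)·(1) + (-4)·(-5) + (3)·(7) − 6 = 30; |n| = √50.
Distance = |30| / √50 = 30/√50 ≈ 4.243.

4.243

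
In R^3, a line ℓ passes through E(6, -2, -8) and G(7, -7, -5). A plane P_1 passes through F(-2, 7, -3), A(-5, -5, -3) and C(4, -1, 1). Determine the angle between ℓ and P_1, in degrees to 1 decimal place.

A direction vector for ℓ is G − E = (1, -5, 3).
FA = (-3, -12, 0), FC = (6, -8, 4); a normal to P_1 is FA × FC = (-48, 12, 96).
Using F: P_1 has equation -48x + 12y + 96z = -108.
sin θ = |n·v| / (|n||v|) = |180| / (√11664 · √35) = 0.28172.
θ ≈ 16.4°.

16.4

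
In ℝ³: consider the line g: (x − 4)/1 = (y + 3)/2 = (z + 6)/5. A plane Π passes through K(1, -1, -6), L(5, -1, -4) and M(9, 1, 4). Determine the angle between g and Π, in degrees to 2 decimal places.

g has direction (1, 2, 5) through (4, -3, -6).
KL = (4, 0, 2), KM = (8, 2, 10); a normal to Π is KL × KM = (-4, -24, 8).
Using K: Π has equation -4x - 24y + 8z = -28.
sin θ = |n·v| / (|n||v|) = |-12| / (√656 · √30) = 0.08554.
θ ≈ 4.91°.

4.91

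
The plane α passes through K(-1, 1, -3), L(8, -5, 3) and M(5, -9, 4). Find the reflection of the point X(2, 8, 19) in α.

KL = (9, -6, 6), KM = (6, -10, 7); a normal to α is KL × KM = (18, -27, -54).
Using K: α has equation 18x - 27y - 54z = 117.
λ = (n·X − d)/|n|² = (-1206 − 117)/3969 = -1/3.
Reflection = X − 2λn = (2, 8, 19) − (-2/3)·(18, -27, -54) = (14, -10, -17).

(14, -10, -17)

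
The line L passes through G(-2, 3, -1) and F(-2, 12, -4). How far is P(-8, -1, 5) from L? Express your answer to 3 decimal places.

7.457

A direction vector for L is F − G = (0, 9, -3).
Taking (-2, 3, -1) on L with direction v = (0, 9, -3): w = P − (-2, 3, -1) = (-6, -4, 6), and w × v = (-42, -18, -54).
Distance = |w × v| / |v| = √5004 / √90 ≈ 7.457.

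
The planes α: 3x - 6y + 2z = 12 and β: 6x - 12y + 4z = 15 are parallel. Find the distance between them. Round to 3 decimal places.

Rescale β by 1/2: 3x - 6y + 2z = 15/2. Then distance = |12 − (15/2)| / √49 ≈ 0.643.

0.643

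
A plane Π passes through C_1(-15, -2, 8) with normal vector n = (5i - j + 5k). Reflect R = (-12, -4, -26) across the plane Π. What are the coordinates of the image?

(18, -10, 4)

Π: n·r = n·C_1 gives 5x - y + 5z = -33.
λ = (n·R − d)/|n|² = (-186 − (-33))/51 = -3.
Reflection = R − 2λn = (-12, -4, -26) − (-6)·(5, -1, 5) = (18, -10, 4).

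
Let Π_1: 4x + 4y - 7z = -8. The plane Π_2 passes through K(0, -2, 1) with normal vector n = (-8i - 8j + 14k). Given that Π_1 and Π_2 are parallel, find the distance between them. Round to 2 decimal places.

Π_2: n·r = n·K gives -8x - 8y + 14z = 30.
Rescale Π_2 by 1/(-2): 4x + 4y - 7z = -15. Then distance = |-8 − (-15)| / √81 ≈ 0.78.

0.78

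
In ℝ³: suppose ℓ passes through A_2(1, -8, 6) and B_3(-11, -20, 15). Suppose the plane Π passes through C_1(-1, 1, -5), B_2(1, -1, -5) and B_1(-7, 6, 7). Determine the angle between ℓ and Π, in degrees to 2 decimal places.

58.69

A direction vector for ℓ is B_3 − A_2 = (-12, -12, 9).
C_1B_2 = (2, -2, 0), C_1B_1 = (-6, 5, 12); a normal to Π is C_1B_2 × C_1B_1 = (-24, -24, -2).
Using C_1: Π has equation -24x - 24y - 2z = 10.
sin θ = |n·v| / (|n||v|) = |558| / (√1156 · √369) = 0.85436.
θ ≈ 58.69°.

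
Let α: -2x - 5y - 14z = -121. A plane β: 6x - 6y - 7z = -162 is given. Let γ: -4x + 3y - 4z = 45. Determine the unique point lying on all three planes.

(-9, 11, 6)

Solving the 3×3 linear system -2x - 5y - 14z = -121, 6x - 6y - 7z = -162, -4x + 3y - 4z = 45 (e.g. by elimination or Cramer's rule, determinant = -266) gives (-9, 11, 6).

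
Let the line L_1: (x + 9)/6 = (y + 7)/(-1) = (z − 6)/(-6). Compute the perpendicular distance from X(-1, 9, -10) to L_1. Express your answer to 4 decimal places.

L_1 has direction (6, -1, -6) through (-9, -7, 6).
Taking (-9, -7, 6) on L_1 with direction v = (6, -1, -6): w = X − (-9, -7, 6) = (8, 16, -16), and w × v = (-112, -48, -104).
Distance = |w × v| / |v| = √25664 / √73 ≈ 18.7500.

18.7500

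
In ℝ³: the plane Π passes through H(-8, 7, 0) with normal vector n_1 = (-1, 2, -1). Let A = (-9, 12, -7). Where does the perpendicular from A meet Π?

Π: n_1·r = n_1·H gives -x + 2y - z = 22.
Foot = A − λn with λ = (n·A − d)/|n|² = (40 − 22)/6 = 3.
Foot = (-9, 12, -7) − 3·(-1, 2, -1) = (-6, 6, -4).

(-6, 6, -4)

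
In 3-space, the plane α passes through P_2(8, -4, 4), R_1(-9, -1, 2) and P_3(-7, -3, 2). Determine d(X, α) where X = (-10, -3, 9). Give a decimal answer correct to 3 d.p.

7.281

P_2R_1 = (-17, 3, -2), P_2P_3 = (-15, 1, -2); a normal to α is P_2R_1 × P_2P_3 = (-4, -4, 28).
Using P_2: α has equation -4x - 4y + 28z = 96.
n·X − d = (-4)·(-10) + (-4)·(-3) + (28)·(9) − 96 = 208; |n| = √816.
Distance = |208| / √816 = 208/√816 ≈ 7.281.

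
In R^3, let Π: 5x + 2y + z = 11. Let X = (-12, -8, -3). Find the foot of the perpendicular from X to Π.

(3, -2, 0)

Foot = X − λn with λ = (n·X − d)/|n|² = (-79 − 11)/30 = -3.
Foot = (-12, -8, -3) − (-3)·(5, 2, 1) = (3, -2, 0).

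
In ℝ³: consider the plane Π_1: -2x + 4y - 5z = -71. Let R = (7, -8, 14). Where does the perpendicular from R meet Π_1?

(5, -4, 9)

Foot = R − λn with λ = (n·R − d)/|n|² = (-116 − (-71))/45 = -1.
Foot = (7, -8, 14) − (-1)·(-2, 4, -5) = (5, -4, 9).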